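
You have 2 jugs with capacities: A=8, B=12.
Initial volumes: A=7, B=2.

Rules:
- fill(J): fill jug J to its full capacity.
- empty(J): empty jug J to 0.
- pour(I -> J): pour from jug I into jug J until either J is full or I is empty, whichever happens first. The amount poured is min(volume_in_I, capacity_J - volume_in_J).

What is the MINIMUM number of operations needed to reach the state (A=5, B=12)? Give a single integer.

Answer: 3

Derivation:
BFS from (A=7, B=2). One shortest path:
  1. pour(A -> B) -> (A=0 B=9)
  2. fill(A) -> (A=8 B=9)
  3. pour(A -> B) -> (A=5 B=12)
Reached target in 3 moves.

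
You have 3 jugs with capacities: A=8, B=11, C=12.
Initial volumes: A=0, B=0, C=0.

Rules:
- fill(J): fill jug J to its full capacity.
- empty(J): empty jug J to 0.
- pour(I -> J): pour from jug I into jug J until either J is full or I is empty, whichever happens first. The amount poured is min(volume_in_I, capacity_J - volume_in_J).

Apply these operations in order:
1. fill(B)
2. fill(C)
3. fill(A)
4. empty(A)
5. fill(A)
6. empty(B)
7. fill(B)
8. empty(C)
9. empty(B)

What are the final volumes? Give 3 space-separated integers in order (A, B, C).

Step 1: fill(B) -> (A=0 B=11 C=0)
Step 2: fill(C) -> (A=0 B=11 C=12)
Step 3: fill(A) -> (A=8 B=11 C=12)
Step 4: empty(A) -> (A=0 B=11 C=12)
Step 5: fill(A) -> (A=8 B=11 C=12)
Step 6: empty(B) -> (A=8 B=0 C=12)
Step 7: fill(B) -> (A=8 B=11 C=12)
Step 8: empty(C) -> (A=8 B=11 C=0)
Step 9: empty(B) -> (A=8 B=0 C=0)

Answer: 8 0 0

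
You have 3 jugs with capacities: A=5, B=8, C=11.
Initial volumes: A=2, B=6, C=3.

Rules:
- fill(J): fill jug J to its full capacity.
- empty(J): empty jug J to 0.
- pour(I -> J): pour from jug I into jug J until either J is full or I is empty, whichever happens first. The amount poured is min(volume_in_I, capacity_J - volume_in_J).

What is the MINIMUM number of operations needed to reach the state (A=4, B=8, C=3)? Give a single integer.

Answer: 6

Derivation:
BFS from (A=2, B=6, C=3). One shortest path:
  1. empty(B) -> (A=2 B=0 C=3)
  2. pour(A -> B) -> (A=0 B=2 C=3)
  3. fill(A) -> (A=5 B=2 C=3)
  4. pour(A -> B) -> (A=0 B=7 C=3)
  5. fill(A) -> (A=5 B=7 C=3)
  6. pour(A -> B) -> (A=4 B=8 C=3)
Reached target in 6 moves.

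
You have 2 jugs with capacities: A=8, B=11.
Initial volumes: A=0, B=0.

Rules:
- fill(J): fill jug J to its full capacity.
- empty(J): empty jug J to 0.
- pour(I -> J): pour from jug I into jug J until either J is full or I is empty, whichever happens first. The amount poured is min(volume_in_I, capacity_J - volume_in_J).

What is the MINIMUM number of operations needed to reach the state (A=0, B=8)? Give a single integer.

BFS from (A=0, B=0). One shortest path:
  1. fill(A) -> (A=8 B=0)
  2. pour(A -> B) -> (A=0 B=8)
Reached target in 2 moves.

Answer: 2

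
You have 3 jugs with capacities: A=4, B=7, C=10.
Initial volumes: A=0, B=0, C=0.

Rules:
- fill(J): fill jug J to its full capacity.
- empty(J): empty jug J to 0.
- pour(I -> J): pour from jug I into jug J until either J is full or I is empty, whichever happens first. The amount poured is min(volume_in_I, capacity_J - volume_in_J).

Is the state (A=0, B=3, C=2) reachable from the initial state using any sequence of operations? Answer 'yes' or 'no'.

Answer: yes

Derivation:
BFS from (A=0, B=0, C=0):
  1. fill(B) -> (A=0 B=7 C=0)
  2. fill(C) -> (A=0 B=7 C=10)
  3. pour(B -> A) -> (A=4 B=3 C=10)
  4. empty(A) -> (A=0 B=3 C=10)
  5. pour(C -> A) -> (A=4 B=3 C=6)
  6. empty(A) -> (A=0 B=3 C=6)
  7. pour(C -> A) -> (A=4 B=3 C=2)
  8. empty(A) -> (A=0 B=3 C=2)
Target reached → yes.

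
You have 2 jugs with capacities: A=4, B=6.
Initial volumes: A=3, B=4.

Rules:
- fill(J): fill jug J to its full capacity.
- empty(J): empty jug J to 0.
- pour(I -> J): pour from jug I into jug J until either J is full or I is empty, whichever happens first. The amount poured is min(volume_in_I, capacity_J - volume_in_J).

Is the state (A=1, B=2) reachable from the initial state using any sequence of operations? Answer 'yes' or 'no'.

BFS explored all 21 reachable states.
Reachable set includes: (0,0), (0,1), (0,2), (0,3), (0,4), (0,5), (0,6), (1,0), (1,6), (2,0), (2,6), (3,0) ...
Target (A=1, B=2) not in reachable set → no.

Answer: no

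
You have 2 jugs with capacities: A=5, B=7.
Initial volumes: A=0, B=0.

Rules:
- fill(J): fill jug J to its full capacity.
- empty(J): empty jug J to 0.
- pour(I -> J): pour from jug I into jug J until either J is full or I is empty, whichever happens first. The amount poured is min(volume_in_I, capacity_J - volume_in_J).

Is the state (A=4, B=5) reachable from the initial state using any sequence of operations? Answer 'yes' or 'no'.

BFS explored all 24 reachable states.
Reachable set includes: (0,0), (0,1), (0,2), (0,3), (0,4), (0,5), (0,6), (0,7), (1,0), (1,7), (2,0), (2,7) ...
Target (A=4, B=5) not in reachable set → no.

Answer: no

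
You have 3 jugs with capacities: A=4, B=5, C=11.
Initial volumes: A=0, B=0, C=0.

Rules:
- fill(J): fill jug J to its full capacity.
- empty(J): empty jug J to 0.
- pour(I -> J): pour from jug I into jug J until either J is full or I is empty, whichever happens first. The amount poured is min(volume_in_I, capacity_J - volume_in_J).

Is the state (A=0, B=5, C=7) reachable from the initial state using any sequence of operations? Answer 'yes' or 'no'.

BFS from (A=0, B=0, C=0):
  1. fill(B) -> (A=0 B=5 C=0)
  2. fill(C) -> (A=0 B=5 C=11)
  3. pour(C -> A) -> (A=4 B=5 C=7)
  4. empty(A) -> (A=0 B=5 C=7)
Target reached → yes.

Answer: yes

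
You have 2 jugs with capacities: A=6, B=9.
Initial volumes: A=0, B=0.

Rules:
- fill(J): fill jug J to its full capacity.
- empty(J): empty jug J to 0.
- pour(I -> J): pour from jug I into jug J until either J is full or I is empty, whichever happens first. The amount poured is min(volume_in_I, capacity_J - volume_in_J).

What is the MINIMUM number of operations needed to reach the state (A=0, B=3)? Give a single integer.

Answer: 3

Derivation:
BFS from (A=0, B=0). One shortest path:
  1. fill(B) -> (A=0 B=9)
  2. pour(B -> A) -> (A=6 B=3)
  3. empty(A) -> (A=0 B=3)
Reached target in 3 moves.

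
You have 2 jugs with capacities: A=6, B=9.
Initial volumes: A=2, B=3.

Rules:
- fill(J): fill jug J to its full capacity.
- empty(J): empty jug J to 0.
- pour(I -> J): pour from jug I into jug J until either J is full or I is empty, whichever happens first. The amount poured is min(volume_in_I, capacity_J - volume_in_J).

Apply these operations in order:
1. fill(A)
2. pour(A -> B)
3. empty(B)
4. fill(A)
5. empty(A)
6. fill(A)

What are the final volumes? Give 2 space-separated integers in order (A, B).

Answer: 6 0

Derivation:
Step 1: fill(A) -> (A=6 B=3)
Step 2: pour(A -> B) -> (A=0 B=9)
Step 3: empty(B) -> (A=0 B=0)
Step 4: fill(A) -> (A=6 B=0)
Step 5: empty(A) -> (A=0 B=0)
Step 6: fill(A) -> (A=6 B=0)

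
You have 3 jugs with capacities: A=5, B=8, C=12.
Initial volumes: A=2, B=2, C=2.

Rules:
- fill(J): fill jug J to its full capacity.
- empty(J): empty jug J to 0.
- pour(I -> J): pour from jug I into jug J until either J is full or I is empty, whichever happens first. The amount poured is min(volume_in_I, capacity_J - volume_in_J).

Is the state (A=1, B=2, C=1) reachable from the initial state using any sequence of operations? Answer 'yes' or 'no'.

BFS explored all 395 reachable states.
Reachable set includes: (0,0,0), (0,0,1), (0,0,2), (0,0,3), (0,0,4), (0,0,5), (0,0,6), (0,0,7), (0,0,8), (0,0,9), (0,0,10), (0,0,11) ...
Target (A=1, B=2, C=1) not in reachable set → no.

Answer: no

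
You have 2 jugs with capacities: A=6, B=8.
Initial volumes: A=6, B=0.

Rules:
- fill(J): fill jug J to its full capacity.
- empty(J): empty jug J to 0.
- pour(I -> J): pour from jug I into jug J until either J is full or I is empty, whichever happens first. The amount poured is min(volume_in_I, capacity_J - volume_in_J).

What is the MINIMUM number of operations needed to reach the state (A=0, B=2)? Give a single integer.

Answer: 4

Derivation:
BFS from (A=6, B=0). One shortest path:
  1. empty(A) -> (A=0 B=0)
  2. fill(B) -> (A=0 B=8)
  3. pour(B -> A) -> (A=6 B=2)
  4. empty(A) -> (A=0 B=2)
Reached target in 4 moves.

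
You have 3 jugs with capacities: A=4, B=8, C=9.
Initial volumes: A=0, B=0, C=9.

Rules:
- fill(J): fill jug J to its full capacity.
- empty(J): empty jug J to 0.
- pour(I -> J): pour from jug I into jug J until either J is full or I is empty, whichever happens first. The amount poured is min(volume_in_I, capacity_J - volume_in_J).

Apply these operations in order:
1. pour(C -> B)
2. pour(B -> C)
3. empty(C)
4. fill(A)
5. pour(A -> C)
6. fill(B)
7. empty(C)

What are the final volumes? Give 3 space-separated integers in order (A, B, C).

Step 1: pour(C -> B) -> (A=0 B=8 C=1)
Step 2: pour(B -> C) -> (A=0 B=0 C=9)
Step 3: empty(C) -> (A=0 B=0 C=0)
Step 4: fill(A) -> (A=4 B=0 C=0)
Step 5: pour(A -> C) -> (A=0 B=0 C=4)
Step 6: fill(B) -> (A=0 B=8 C=4)
Step 7: empty(C) -> (A=0 B=8 C=0)

Answer: 0 8 0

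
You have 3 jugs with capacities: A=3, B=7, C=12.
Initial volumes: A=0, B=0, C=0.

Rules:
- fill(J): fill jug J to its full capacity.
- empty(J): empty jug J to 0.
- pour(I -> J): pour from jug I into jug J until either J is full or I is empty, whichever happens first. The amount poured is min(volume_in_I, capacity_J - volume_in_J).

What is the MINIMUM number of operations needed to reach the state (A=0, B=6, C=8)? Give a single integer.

Answer: 8

Derivation:
BFS from (A=0, B=0, C=0). One shortest path:
  1. fill(B) -> (A=0 B=7 C=0)
  2. pour(B -> A) -> (A=3 B=4 C=0)
  3. pour(B -> C) -> (A=3 B=0 C=4)
  4. fill(B) -> (A=3 B=7 C=4)
  5. pour(B -> C) -> (A=3 B=0 C=11)
  6. pour(A -> B) -> (A=0 B=3 C=11)
  7. pour(C -> A) -> (A=3 B=3 C=8)
  8. pour(A -> B) -> (A=0 B=6 C=8)
Reached target in 8 moves.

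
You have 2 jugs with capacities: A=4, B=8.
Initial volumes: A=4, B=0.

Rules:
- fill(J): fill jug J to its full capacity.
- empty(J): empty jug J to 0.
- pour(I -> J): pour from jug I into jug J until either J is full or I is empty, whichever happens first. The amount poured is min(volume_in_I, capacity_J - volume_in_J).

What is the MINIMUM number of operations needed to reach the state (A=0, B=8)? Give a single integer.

BFS from (A=4, B=0). One shortest path:
  1. empty(A) -> (A=0 B=0)
  2. fill(B) -> (A=0 B=8)
Reached target in 2 moves.

Answer: 2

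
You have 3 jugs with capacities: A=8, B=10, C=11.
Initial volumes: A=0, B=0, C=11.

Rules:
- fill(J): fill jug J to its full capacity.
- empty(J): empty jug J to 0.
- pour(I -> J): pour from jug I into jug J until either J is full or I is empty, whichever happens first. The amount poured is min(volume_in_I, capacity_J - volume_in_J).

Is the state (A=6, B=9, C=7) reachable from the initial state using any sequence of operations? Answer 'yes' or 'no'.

BFS explored all 558 reachable states.
Reachable set includes: (0,0,0), (0,0,1), (0,0,2), (0,0,3), (0,0,4), (0,0,5), (0,0,6), (0,0,7), (0,0,8), (0,0,9), (0,0,10), (0,0,11) ...
Target (A=6, B=9, C=7) not in reachable set → no.

Answer: no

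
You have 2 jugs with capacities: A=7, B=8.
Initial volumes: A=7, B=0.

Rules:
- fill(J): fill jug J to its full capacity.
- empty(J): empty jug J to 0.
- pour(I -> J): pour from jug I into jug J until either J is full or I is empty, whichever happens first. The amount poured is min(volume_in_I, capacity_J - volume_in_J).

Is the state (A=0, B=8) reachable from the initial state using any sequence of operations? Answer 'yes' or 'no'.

BFS from (A=7, B=0):
  1. empty(A) -> (A=0 B=0)
  2. fill(B) -> (A=0 B=8)
Target reached → yes.

Answer: yes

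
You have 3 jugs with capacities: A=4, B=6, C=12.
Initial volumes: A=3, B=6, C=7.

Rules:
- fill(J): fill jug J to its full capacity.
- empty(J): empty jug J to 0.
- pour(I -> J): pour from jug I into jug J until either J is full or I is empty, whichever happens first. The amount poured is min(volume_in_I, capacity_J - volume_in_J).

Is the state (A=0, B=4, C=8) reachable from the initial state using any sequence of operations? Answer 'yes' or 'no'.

BFS from (A=3, B=6, C=7):
  1. pour(A -> C) -> (A=0 B=6 C=10)
  2. pour(B -> C) -> (A=0 B=4 C=12)
  3. pour(C -> A) -> (A=4 B=4 C=8)
  4. empty(A) -> (A=0 B=4 C=8)
Target reached → yes.

Answer: yes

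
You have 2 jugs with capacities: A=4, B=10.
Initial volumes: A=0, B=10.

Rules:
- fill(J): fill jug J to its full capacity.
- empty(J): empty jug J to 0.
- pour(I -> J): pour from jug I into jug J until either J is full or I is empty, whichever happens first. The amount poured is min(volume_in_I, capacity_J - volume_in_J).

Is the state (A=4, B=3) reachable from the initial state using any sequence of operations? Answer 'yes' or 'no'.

BFS explored all 14 reachable states.
Reachable set includes: (0,0), (0,2), (0,4), (0,6), (0,8), (0,10), (2,0), (2,10), (4,0), (4,2), (4,4), (4,6) ...
Target (A=4, B=3) not in reachable set → no.

Answer: no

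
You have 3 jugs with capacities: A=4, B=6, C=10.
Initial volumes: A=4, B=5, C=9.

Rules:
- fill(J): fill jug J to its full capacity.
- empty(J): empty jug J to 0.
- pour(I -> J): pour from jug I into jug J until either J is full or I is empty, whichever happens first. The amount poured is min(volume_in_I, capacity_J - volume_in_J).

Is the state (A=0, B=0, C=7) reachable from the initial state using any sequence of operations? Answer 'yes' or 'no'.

BFS from (A=4, B=5, C=9):
  1. empty(B) -> (A=4 B=0 C=9)
  2. pour(A -> B) -> (A=0 B=4 C=9)
  3. pour(C -> B) -> (A=0 B=6 C=7)
  4. empty(B) -> (A=0 B=0 C=7)
Target reached → yes.

Answer: yes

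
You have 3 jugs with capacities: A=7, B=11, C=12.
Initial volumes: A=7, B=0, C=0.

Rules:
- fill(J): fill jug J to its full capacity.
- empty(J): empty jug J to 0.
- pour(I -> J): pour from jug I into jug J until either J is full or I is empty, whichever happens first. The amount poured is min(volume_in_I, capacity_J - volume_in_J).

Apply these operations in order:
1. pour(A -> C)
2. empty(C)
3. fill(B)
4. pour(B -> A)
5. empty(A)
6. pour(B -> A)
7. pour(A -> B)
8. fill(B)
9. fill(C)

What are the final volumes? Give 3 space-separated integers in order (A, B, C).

Step 1: pour(A -> C) -> (A=0 B=0 C=7)
Step 2: empty(C) -> (A=0 B=0 C=0)
Step 3: fill(B) -> (A=0 B=11 C=0)
Step 4: pour(B -> A) -> (A=7 B=4 C=0)
Step 5: empty(A) -> (A=0 B=4 C=0)
Step 6: pour(B -> A) -> (A=4 B=0 C=0)
Step 7: pour(A -> B) -> (A=0 B=4 C=0)
Step 8: fill(B) -> (A=0 B=11 C=0)
Step 9: fill(C) -> (A=0 B=11 C=12)

Answer: 0 11 12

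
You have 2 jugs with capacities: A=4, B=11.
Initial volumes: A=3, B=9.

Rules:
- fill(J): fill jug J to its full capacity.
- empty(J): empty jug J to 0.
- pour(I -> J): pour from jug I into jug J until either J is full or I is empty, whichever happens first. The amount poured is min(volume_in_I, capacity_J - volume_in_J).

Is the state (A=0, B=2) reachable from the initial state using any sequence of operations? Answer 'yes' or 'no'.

Answer: yes

Derivation:
BFS from (A=3, B=9):
  1. fill(A) -> (A=4 B=9)
  2. pour(A -> B) -> (A=2 B=11)
  3. empty(B) -> (A=2 B=0)
  4. pour(A -> B) -> (A=0 B=2)
Target reached → yes.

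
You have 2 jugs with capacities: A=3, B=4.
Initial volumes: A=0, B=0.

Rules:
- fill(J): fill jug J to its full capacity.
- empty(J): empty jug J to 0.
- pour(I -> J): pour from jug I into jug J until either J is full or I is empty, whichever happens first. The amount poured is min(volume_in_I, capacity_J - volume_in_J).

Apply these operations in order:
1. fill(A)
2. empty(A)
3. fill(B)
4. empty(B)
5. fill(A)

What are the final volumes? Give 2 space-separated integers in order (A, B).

Step 1: fill(A) -> (A=3 B=0)
Step 2: empty(A) -> (A=0 B=0)
Step 3: fill(B) -> (A=0 B=4)
Step 4: empty(B) -> (A=0 B=0)
Step 5: fill(A) -> (A=3 B=0)

Answer: 3 0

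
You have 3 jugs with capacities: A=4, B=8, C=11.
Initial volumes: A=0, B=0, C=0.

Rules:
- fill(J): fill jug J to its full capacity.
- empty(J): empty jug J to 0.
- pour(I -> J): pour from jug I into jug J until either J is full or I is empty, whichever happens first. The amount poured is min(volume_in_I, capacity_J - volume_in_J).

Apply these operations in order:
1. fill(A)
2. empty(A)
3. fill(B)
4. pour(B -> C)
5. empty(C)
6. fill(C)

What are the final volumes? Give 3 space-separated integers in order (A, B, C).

Step 1: fill(A) -> (A=4 B=0 C=0)
Step 2: empty(A) -> (A=0 B=0 C=0)
Step 3: fill(B) -> (A=0 B=8 C=0)
Step 4: pour(B -> C) -> (A=0 B=0 C=8)
Step 5: empty(C) -> (A=0 B=0 C=0)
Step 6: fill(C) -> (A=0 B=0 C=11)

Answer: 0 0 11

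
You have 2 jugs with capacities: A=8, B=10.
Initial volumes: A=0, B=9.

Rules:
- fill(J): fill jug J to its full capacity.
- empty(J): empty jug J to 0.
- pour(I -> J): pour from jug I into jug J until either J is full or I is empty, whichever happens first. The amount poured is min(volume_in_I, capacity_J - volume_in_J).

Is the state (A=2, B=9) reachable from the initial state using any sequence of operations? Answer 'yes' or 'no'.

BFS explored all 36 reachable states.
Reachable set includes: (0,0), (0,1), (0,2), (0,3), (0,4), (0,5), (0,6), (0,7), (0,8), (0,9), (0,10), (1,0) ...
Target (A=2, B=9) not in reachable set → no.

Answer: no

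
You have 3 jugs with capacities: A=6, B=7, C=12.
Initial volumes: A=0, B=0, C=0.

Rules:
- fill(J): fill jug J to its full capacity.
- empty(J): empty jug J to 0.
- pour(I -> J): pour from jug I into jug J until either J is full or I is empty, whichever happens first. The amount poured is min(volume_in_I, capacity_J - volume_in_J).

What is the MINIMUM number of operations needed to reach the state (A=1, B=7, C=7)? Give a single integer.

BFS from (A=0, B=0, C=0). One shortest path:
  1. fill(B) -> (A=0 B=7 C=0)
  2. pour(B -> A) -> (A=6 B=1 C=0)
  3. empty(A) -> (A=0 B=1 C=0)
  4. pour(B -> A) -> (A=1 B=0 C=0)
  5. fill(B) -> (A=1 B=7 C=0)
  6. pour(B -> C) -> (A=1 B=0 C=7)
  7. fill(B) -> (A=1 B=7 C=7)
Reached target in 7 moves.

Answer: 7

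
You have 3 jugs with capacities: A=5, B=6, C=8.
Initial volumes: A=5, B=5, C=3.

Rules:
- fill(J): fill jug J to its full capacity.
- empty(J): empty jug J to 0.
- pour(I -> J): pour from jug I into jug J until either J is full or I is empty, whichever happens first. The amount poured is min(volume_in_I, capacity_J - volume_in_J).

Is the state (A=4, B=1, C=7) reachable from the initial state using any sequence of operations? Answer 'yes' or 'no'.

BFS explored all 238 reachable states.
Reachable set includes: (0,0,0), (0,0,1), (0,0,2), (0,0,3), (0,0,4), (0,0,5), (0,0,6), (0,0,7), (0,0,8), (0,1,0), (0,1,1), (0,1,2) ...
Target (A=4, B=1, C=7) not in reachable set → no.

Answer: no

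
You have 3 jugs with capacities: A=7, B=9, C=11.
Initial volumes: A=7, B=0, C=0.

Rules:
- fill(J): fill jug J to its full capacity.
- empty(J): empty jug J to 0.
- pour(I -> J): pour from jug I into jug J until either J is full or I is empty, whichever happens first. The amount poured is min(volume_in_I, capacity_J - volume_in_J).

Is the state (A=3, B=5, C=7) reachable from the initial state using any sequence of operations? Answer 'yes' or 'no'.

BFS explored all 480 reachable states.
Reachable set includes: (0,0,0), (0,0,1), (0,0,2), (0,0,3), (0,0,4), (0,0,5), (0,0,6), (0,0,7), (0,0,8), (0,0,9), (0,0,10), (0,0,11) ...
Target (A=3, B=5, C=7) not in reachable set → no.

Answer: no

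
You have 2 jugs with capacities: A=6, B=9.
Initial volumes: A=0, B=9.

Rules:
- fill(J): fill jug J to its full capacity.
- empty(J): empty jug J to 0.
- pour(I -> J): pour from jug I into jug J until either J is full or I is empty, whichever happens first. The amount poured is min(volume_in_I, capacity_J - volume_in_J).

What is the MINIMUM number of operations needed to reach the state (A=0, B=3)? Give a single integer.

Answer: 2

Derivation:
BFS from (A=0, B=9). One shortest path:
  1. pour(B -> A) -> (A=6 B=3)
  2. empty(A) -> (A=0 B=3)
Reached target in 2 moves.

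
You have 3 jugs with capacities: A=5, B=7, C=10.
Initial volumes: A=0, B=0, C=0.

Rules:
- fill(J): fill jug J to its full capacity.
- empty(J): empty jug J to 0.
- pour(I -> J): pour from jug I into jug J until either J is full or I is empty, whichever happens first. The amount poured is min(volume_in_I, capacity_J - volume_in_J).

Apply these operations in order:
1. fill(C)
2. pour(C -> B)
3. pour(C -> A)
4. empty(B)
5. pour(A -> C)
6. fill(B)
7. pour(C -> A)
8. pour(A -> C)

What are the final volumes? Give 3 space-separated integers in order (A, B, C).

Answer: 0 7 3

Derivation:
Step 1: fill(C) -> (A=0 B=0 C=10)
Step 2: pour(C -> B) -> (A=0 B=7 C=3)
Step 3: pour(C -> A) -> (A=3 B=7 C=0)
Step 4: empty(B) -> (A=3 B=0 C=0)
Step 5: pour(A -> C) -> (A=0 B=0 C=3)
Step 6: fill(B) -> (A=0 B=7 C=3)
Step 7: pour(C -> A) -> (A=3 B=7 C=0)
Step 8: pour(A -> C) -> (A=0 B=7 C=3)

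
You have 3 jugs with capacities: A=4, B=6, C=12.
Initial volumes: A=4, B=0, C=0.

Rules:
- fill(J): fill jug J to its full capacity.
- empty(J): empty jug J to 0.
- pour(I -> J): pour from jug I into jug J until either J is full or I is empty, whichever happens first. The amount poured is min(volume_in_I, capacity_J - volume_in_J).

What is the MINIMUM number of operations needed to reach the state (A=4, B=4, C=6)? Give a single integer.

BFS from (A=4, B=0, C=0). One shortest path:
  1. fill(B) -> (A=4 B=6 C=0)
  2. pour(B -> C) -> (A=4 B=0 C=6)
  3. pour(A -> B) -> (A=0 B=4 C=6)
  4. fill(A) -> (A=4 B=4 C=6)
Reached target in 4 moves.

Answer: 4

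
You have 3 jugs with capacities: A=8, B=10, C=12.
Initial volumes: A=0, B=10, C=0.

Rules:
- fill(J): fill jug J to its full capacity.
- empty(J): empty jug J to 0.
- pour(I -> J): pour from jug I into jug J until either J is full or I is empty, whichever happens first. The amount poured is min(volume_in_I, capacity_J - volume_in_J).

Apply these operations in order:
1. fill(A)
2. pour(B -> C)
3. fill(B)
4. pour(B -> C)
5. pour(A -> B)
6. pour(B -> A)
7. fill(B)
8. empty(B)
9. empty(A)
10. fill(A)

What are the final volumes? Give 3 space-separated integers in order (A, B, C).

Answer: 8 0 12

Derivation:
Step 1: fill(A) -> (A=8 B=10 C=0)
Step 2: pour(B -> C) -> (A=8 B=0 C=10)
Step 3: fill(B) -> (A=8 B=10 C=10)
Step 4: pour(B -> C) -> (A=8 B=8 C=12)
Step 5: pour(A -> B) -> (A=6 B=10 C=12)
Step 6: pour(B -> A) -> (A=8 B=8 C=12)
Step 7: fill(B) -> (A=8 B=10 C=12)
Step 8: empty(B) -> (A=8 B=0 C=12)
Step 9: empty(A) -> (A=0 B=0 C=12)
Step 10: fill(A) -> (A=8 B=0 C=12)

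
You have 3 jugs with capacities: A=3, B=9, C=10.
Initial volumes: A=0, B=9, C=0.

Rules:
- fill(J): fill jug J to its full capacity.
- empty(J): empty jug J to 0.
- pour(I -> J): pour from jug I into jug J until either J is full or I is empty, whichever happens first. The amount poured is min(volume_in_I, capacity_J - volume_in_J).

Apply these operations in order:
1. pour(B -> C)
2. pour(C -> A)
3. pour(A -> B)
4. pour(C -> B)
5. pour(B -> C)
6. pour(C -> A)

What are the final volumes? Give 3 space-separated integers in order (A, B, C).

Step 1: pour(B -> C) -> (A=0 B=0 C=9)
Step 2: pour(C -> A) -> (A=3 B=0 C=6)
Step 3: pour(A -> B) -> (A=0 B=3 C=6)
Step 4: pour(C -> B) -> (A=0 B=9 C=0)
Step 5: pour(B -> C) -> (A=0 B=0 C=9)
Step 6: pour(C -> A) -> (A=3 B=0 C=6)

Answer: 3 0 6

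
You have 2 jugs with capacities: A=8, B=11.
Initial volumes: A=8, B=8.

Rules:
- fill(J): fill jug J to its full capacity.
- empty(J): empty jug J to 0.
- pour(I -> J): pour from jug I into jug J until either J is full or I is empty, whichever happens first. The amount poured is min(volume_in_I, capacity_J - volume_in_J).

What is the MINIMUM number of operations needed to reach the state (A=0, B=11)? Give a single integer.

BFS from (A=8, B=8). One shortest path:
  1. empty(A) -> (A=0 B=8)
  2. fill(B) -> (A=0 B=11)
Reached target in 2 moves.

Answer: 2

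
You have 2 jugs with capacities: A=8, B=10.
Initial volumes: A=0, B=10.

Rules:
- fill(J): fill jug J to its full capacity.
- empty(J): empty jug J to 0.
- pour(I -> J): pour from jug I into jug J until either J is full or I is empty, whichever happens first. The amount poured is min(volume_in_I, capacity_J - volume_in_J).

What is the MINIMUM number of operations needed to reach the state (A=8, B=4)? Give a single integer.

BFS from (A=0, B=10). One shortest path:
  1. pour(B -> A) -> (A=8 B=2)
  2. empty(A) -> (A=0 B=2)
  3. pour(B -> A) -> (A=2 B=0)
  4. fill(B) -> (A=2 B=10)
  5. pour(B -> A) -> (A=8 B=4)
Reached target in 5 moves.

Answer: 5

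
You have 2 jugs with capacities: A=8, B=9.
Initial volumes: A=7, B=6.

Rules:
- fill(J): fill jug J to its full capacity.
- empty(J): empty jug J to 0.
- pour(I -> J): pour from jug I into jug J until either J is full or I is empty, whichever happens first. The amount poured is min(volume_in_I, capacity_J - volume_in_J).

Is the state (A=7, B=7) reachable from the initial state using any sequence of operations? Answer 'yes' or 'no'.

Answer: no

Derivation:
BFS explored all 35 reachable states.
Reachable set includes: (0,0), (0,1), (0,2), (0,3), (0,4), (0,5), (0,6), (0,7), (0,8), (0,9), (1,0), (1,9) ...
Target (A=7, B=7) not in reachable set → no.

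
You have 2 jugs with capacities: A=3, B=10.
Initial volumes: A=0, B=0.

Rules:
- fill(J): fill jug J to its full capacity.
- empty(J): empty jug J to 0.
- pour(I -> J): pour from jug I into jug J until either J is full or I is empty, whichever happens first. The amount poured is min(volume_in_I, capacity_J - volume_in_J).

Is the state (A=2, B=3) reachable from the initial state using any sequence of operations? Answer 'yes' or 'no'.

BFS explored all 26 reachable states.
Reachable set includes: (0,0), (0,1), (0,2), (0,3), (0,4), (0,5), (0,6), (0,7), (0,8), (0,9), (0,10), (1,0) ...
Target (A=2, B=3) not in reachable set → no.

Answer: no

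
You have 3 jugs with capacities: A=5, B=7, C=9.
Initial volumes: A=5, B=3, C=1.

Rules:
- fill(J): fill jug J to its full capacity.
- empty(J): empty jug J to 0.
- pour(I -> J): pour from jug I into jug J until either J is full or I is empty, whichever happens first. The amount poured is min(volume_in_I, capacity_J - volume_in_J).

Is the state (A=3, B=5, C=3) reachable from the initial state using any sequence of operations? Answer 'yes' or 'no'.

Answer: no

Derivation:
BFS explored all 288 reachable states.
Reachable set includes: (0,0,0), (0,0,1), (0,0,2), (0,0,3), (0,0,4), (0,0,5), (0,0,6), (0,0,7), (0,0,8), (0,0,9), (0,1,0), (0,1,1) ...
Target (A=3, B=5, C=3) not in reachable set → no.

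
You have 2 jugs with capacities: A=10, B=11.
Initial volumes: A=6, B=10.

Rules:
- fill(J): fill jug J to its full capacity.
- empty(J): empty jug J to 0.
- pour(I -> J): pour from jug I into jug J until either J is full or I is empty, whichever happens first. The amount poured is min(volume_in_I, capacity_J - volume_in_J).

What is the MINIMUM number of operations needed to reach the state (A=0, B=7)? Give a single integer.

BFS from (A=6, B=10). One shortest path:
  1. fill(B) -> (A=6 B=11)
  2. pour(B -> A) -> (A=10 B=7)
  3. empty(A) -> (A=0 B=7)
Reached target in 3 moves.

Answer: 3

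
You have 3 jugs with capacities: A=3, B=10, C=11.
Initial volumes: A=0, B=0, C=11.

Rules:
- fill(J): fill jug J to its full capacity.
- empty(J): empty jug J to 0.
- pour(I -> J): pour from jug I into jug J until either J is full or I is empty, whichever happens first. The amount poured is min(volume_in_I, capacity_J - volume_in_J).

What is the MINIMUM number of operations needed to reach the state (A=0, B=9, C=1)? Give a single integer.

BFS from (A=0, B=0, C=11). One shortest path:
  1. pour(C -> B) -> (A=0 B=10 C=1)
  2. pour(C -> A) -> (A=1 B=10 C=0)
  3. pour(B -> C) -> (A=1 B=0 C=10)
  4. fill(B) -> (A=1 B=10 C=10)
  5. pour(B -> C) -> (A=1 B=9 C=11)
  6. empty(C) -> (A=1 B=9 C=0)
  7. pour(A -> C) -> (A=0 B=9 C=1)
Reached target in 7 moves.

Answer: 7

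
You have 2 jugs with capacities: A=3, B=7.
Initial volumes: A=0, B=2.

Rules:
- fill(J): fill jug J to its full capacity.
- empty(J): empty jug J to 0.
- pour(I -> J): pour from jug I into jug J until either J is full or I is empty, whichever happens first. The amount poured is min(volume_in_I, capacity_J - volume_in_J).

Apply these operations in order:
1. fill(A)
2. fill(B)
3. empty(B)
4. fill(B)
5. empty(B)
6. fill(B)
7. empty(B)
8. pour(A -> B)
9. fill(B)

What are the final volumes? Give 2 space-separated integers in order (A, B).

Step 1: fill(A) -> (A=3 B=2)
Step 2: fill(B) -> (A=3 B=7)
Step 3: empty(B) -> (A=3 B=0)
Step 4: fill(B) -> (A=3 B=7)
Step 5: empty(B) -> (A=3 B=0)
Step 6: fill(B) -> (A=3 B=7)
Step 7: empty(B) -> (A=3 B=0)
Step 8: pour(A -> B) -> (A=0 B=3)
Step 9: fill(B) -> (A=0 B=7)

Answer: 0 7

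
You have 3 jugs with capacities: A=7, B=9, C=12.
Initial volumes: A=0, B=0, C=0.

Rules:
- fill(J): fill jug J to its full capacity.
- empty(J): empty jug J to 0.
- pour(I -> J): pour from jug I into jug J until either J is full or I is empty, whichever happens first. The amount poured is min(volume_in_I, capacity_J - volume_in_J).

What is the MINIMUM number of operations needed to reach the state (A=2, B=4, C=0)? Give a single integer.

BFS from (A=0, B=0, C=0). One shortest path:
  1. fill(B) -> (A=0 B=9 C=0)
  2. pour(B -> A) -> (A=7 B=2 C=0)
  3. pour(A -> C) -> (A=0 B=2 C=7)
  4. pour(B -> A) -> (A=2 B=0 C=7)
  5. fill(B) -> (A=2 B=9 C=7)
  6. pour(B -> C) -> (A=2 B=4 C=12)
  7. empty(C) -> (A=2 B=4 C=0)
Reached target in 7 moves.

Answer: 7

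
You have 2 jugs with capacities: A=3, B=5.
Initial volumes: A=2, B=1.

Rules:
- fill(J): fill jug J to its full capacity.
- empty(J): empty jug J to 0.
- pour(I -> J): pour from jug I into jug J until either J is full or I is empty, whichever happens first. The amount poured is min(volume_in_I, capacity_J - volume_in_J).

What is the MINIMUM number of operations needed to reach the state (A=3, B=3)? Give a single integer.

BFS from (A=2, B=1). One shortest path:
  1. pour(A -> B) -> (A=0 B=3)
  2. fill(A) -> (A=3 B=3)
Reached target in 2 moves.

Answer: 2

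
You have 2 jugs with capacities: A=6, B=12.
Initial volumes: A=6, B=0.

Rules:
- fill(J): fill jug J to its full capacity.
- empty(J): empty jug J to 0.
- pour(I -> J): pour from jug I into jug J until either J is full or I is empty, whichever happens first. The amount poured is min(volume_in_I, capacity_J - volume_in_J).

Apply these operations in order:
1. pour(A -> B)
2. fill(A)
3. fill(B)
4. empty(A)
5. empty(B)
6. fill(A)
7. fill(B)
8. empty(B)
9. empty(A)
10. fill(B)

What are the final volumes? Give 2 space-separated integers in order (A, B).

Answer: 0 12

Derivation:
Step 1: pour(A -> B) -> (A=0 B=6)
Step 2: fill(A) -> (A=6 B=6)
Step 3: fill(B) -> (A=6 B=12)
Step 4: empty(A) -> (A=0 B=12)
Step 5: empty(B) -> (A=0 B=0)
Step 6: fill(A) -> (A=6 B=0)
Step 7: fill(B) -> (A=6 B=12)
Step 8: empty(B) -> (A=6 B=0)
Step 9: empty(A) -> (A=0 B=0)
Step 10: fill(B) -> (A=0 B=12)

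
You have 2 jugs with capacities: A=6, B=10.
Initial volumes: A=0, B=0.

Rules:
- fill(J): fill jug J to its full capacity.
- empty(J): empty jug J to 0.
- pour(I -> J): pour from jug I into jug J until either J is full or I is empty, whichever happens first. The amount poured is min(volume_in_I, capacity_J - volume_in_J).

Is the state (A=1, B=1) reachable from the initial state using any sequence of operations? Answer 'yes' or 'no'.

Answer: no

Derivation:
BFS explored all 16 reachable states.
Reachable set includes: (0,0), (0,2), (0,4), (0,6), (0,8), (0,10), (2,0), (2,10), (4,0), (4,10), (6,0), (6,2) ...
Target (A=1, B=1) not in reachable set → no.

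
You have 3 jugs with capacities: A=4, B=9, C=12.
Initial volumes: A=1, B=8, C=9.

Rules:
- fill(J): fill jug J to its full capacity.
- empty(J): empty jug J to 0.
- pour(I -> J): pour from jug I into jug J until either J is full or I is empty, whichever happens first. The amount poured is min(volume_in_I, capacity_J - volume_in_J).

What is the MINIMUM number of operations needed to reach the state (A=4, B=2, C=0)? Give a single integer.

BFS from (A=1, B=8, C=9). One shortest path:
  1. pour(B -> A) -> (A=4 B=5 C=9)
  2. pour(B -> C) -> (A=4 B=2 C=12)
  3. empty(C) -> (A=4 B=2 C=0)
Reached target in 3 moves.

Answer: 3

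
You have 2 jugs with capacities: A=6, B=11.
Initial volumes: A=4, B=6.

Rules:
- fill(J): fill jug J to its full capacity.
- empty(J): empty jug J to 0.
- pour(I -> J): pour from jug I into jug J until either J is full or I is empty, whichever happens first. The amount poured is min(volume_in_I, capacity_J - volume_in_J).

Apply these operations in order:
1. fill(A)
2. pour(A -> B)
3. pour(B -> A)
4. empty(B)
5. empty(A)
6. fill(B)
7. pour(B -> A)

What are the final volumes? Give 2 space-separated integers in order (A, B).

Answer: 6 5

Derivation:
Step 1: fill(A) -> (A=6 B=6)
Step 2: pour(A -> B) -> (A=1 B=11)
Step 3: pour(B -> A) -> (A=6 B=6)
Step 4: empty(B) -> (A=6 B=0)
Step 5: empty(A) -> (A=0 B=0)
Step 6: fill(B) -> (A=0 B=11)
Step 7: pour(B -> A) -> (A=6 B=5)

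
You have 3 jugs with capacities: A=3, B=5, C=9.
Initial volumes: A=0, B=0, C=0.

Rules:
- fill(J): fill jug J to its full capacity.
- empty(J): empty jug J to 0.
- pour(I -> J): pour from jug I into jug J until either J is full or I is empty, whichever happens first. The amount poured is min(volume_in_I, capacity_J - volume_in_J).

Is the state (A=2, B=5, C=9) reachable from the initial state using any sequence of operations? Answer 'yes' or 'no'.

Answer: yes

Derivation:
BFS from (A=0, B=0, C=0):
  1. fill(B) -> (A=0 B=5 C=0)
  2. fill(C) -> (A=0 B=5 C=9)
  3. pour(B -> A) -> (A=3 B=2 C=9)
  4. empty(A) -> (A=0 B=2 C=9)
  5. pour(B -> A) -> (A=2 B=0 C=9)
  6. fill(B) -> (A=2 B=5 C=9)
Target reached → yes.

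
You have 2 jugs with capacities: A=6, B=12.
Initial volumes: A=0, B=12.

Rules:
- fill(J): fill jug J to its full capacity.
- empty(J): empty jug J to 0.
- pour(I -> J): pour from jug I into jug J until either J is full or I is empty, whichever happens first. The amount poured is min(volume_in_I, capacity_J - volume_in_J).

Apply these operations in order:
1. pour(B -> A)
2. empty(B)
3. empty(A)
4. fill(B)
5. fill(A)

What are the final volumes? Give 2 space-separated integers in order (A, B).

Step 1: pour(B -> A) -> (A=6 B=6)
Step 2: empty(B) -> (A=6 B=0)
Step 3: empty(A) -> (A=0 B=0)
Step 4: fill(B) -> (A=0 B=12)
Step 5: fill(A) -> (A=6 B=12)

Answer: 6 12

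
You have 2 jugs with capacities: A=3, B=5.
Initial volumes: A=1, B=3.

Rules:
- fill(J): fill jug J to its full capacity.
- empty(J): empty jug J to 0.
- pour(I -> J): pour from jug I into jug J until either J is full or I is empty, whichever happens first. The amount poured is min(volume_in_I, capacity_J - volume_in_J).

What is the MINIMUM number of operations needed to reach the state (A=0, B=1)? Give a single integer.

BFS from (A=1, B=3). One shortest path:
  1. empty(B) -> (A=1 B=0)
  2. pour(A -> B) -> (A=0 B=1)
Reached target in 2 moves.

Answer: 2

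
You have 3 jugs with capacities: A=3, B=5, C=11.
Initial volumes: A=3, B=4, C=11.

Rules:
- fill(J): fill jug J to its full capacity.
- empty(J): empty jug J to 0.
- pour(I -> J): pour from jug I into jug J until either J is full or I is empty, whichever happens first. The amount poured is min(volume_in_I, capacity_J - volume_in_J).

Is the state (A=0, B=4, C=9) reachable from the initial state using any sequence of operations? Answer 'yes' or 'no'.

BFS from (A=3, B=4, C=11):
  1. pour(A -> B) -> (A=2 B=5 C=11)
  2. empty(B) -> (A=2 B=0 C=11)
  3. pour(C -> B) -> (A=2 B=5 C=6)
  4. pour(B -> A) -> (A=3 B=4 C=6)
  5. pour(A -> C) -> (A=0 B=4 C=9)
Target reached → yes.

Answer: yes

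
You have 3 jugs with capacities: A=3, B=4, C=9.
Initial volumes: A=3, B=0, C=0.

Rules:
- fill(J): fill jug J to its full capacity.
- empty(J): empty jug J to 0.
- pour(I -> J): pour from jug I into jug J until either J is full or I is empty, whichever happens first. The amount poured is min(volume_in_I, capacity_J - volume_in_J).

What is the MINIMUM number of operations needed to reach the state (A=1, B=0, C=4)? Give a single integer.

Answer: 7

Derivation:
BFS from (A=3, B=0, C=0). One shortest path:
  1. empty(A) -> (A=0 B=0 C=0)
  2. fill(B) -> (A=0 B=4 C=0)
  3. pour(B -> A) -> (A=3 B=1 C=0)
  4. empty(A) -> (A=0 B=1 C=0)
  5. pour(B -> A) -> (A=1 B=0 C=0)
  6. fill(B) -> (A=1 B=4 C=0)
  7. pour(B -> C) -> (A=1 B=0 C=4)
Reached target in 7 moves.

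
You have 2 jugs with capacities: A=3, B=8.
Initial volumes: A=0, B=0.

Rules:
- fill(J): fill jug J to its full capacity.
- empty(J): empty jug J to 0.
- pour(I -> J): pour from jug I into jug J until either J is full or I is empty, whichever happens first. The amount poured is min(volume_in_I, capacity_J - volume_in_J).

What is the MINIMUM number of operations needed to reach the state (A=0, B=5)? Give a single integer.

Answer: 3

Derivation:
BFS from (A=0, B=0). One shortest path:
  1. fill(B) -> (A=0 B=8)
  2. pour(B -> A) -> (A=3 B=5)
  3. empty(A) -> (A=0 B=5)
Reached target in 3 moves.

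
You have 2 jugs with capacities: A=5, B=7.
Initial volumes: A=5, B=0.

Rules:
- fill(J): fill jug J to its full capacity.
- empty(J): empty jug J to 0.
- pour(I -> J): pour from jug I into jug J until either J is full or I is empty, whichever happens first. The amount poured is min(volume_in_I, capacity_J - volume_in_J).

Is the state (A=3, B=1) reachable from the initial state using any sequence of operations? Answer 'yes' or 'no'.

Answer: no

Derivation:
BFS explored all 24 reachable states.
Reachable set includes: (0,0), (0,1), (0,2), (0,3), (0,4), (0,5), (0,6), (0,7), (1,0), (1,7), (2,0), (2,7) ...
Target (A=3, B=1) not in reachable set → no.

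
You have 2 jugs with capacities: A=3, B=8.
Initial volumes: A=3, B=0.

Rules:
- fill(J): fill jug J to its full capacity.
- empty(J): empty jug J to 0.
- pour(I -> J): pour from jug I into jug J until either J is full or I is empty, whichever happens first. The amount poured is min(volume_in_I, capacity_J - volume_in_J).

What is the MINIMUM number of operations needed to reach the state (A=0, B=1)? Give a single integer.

Answer: 7

Derivation:
BFS from (A=3, B=0). One shortest path:
  1. pour(A -> B) -> (A=0 B=3)
  2. fill(A) -> (A=3 B=3)
  3. pour(A -> B) -> (A=0 B=6)
  4. fill(A) -> (A=3 B=6)
  5. pour(A -> B) -> (A=1 B=8)
  6. empty(B) -> (A=1 B=0)
  7. pour(A -> B) -> (A=0 B=1)
Reached target in 7 moves.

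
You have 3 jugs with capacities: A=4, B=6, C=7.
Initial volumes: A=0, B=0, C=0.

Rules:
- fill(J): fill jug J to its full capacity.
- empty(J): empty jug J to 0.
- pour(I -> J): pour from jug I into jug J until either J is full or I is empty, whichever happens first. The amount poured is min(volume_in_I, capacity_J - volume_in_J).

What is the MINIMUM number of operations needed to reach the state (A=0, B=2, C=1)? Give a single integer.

Answer: 4

Derivation:
BFS from (A=0, B=0, C=0). One shortest path:
  1. fill(C) -> (A=0 B=0 C=7)
  2. pour(C -> B) -> (A=0 B=6 C=1)
  3. pour(B -> A) -> (A=4 B=2 C=1)
  4. empty(A) -> (A=0 B=2 C=1)
Reached target in 4 moves.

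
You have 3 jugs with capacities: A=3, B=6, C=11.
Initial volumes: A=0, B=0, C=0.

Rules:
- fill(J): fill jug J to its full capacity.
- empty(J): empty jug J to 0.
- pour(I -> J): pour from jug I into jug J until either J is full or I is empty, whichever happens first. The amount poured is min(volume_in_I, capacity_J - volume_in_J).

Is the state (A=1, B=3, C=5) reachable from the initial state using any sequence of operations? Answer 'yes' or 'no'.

BFS explored all 236 reachable states.
Reachable set includes: (0,0,0), (0,0,1), (0,0,2), (0,0,3), (0,0,4), (0,0,5), (0,0,6), (0,0,7), (0,0,8), (0,0,9), (0,0,10), (0,0,11) ...
Target (A=1, B=3, C=5) not in reachable set → no.

Answer: no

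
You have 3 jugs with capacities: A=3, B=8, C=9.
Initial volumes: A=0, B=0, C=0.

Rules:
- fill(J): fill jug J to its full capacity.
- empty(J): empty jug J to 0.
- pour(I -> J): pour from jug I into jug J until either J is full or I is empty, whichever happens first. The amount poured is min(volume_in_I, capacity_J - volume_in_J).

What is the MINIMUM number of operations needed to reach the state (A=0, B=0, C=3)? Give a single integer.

Answer: 2

Derivation:
BFS from (A=0, B=0, C=0). One shortest path:
  1. fill(A) -> (A=3 B=0 C=0)
  2. pour(A -> C) -> (A=0 B=0 C=3)
Reached target in 2 moves.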